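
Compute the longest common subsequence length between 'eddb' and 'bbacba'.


DP table for LCS of 'eddb' and 'bbacba':
       b  b  a  c  b  a
    0  0  0  0  0  0  0
  e 0  0  0  0  0  0  0
  d 0  0  0  0  0  0  0
  d 0  0  0  0  0  0  0
  b 0  1  1  1  1  1  1
LCS: 'b'
LCS length = 1

1


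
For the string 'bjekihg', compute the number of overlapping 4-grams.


String 'bjekihg' has length L = 7.
Number of overlapping n-grams = L - n + 1
Substituting: 7 - 4 + 1 = 4

4


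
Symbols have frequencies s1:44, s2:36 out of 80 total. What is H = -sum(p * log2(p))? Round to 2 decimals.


Computing entropy H = -sum(p_i * log2(p_i)):
  s1: p = 44/80 = 0.5500, -p*log2(p) = 0.4744
  s2: p = 36/80 = 0.4500, -p*log2(p) = 0.5184
H = sum of terms = 0.9928
Rounded to 2 decimals: 0.99

0.99


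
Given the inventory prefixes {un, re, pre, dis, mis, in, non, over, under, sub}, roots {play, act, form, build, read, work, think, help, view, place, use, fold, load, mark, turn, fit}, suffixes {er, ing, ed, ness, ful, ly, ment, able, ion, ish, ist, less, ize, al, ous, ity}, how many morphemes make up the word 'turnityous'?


Segmenting 'turnityous' against the inventory:
  'turn' -> root (morpheme 1)
  'ity' -> suffix (morpheme 2)
  'ous' -> suffix (morpheme 3)
Total morphemes: 3

3


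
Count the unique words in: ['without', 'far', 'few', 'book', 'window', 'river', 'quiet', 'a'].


Listing all tokens and tracking unique types:
  Token 1: 'without' -> NEW (unique so far: 1)
  Token 2: 'far' -> NEW (unique so far: 2)
  Token 3: 'few' -> NEW (unique so far: 3)
  Token 4: 'book' -> NEW (unique so far: 4)
  Token 5: 'window' -> NEW (unique so far: 5)
  Token 6: 'river' -> NEW (unique so far: 6)
  Token 7: 'quiet' -> NEW (unique so far: 7)
  Token 8: 'a' -> NEW (unique so far: 8)
Unique types: ('a', 'book', 'far', 'few', 'quiet', 'river', 'window', 'without')
Vocabulary size: 8

8


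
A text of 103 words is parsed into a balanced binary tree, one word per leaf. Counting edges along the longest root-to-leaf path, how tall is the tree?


In a balanced binary tree with n leaves the deepest leaf is ceil(log2(n)) edges below the root.
log2(103) = 6.6865
ceil(6.6865) = 7
height (edges) = 7

7


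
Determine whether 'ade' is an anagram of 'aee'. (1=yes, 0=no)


Sort characters of 'ade': 'ade'
Sort characters of 'aee': 'aee'
Sorted forms differ -> they are NOT anagrams
Result: 0

0


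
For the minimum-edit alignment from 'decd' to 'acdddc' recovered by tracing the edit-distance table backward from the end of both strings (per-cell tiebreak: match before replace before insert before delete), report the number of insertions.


Edit distance = 5. Backtracking from cell (4, 6) with preference match > replace > insert > delete,
then listing the resulting alignment 'decd' -> 'acdddc' left to right:
  Step 1: insert 'a' [insertion #1]
  Step 2: insert 'c' [insertion #2]
  Step 3: keep 'd'
  Step 4: replace e->d
  Step 5: replace c->d
  Step 6: replace d->c
Total insertions: 2

2


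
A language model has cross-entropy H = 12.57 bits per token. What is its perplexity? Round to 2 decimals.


Perplexity formula: PP = 2^H
H = 12.57
PP = 2^12.57
Decompose: 2^12.57 = 2^12 * 2^0.57
2^12 = 4096, 2^0.57 ~ 1.4845236
PP ~ 4096 * 1.4845236 = 6080.6086656
Rounded to 2 decimals: 6080.61

6080.61


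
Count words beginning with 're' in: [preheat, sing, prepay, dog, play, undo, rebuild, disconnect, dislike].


Checking each word for prefix 're':
  'preheat' -> no (count: 0)
  'sing' -> no (count: 0)
  'prepay' -> no (count: 0)
  'dog' -> no (count: 0)
  'play' -> no (count: 0)
  'undo' -> no (count: 0)
  'rebuild' -> YES, starts with 're' (count: 1)
  'disconnect' -> no (count: 1)
  'dislike' -> no (count: 1)
Total with prefix 're': 1

1


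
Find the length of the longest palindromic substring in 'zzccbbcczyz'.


Scanning 'zzccbbcczyz' for palindromic substrings.
Substring at positions 1-8: 'zccbbccz'.
Check: reverse('zccbbccz') = 'zccbbccz' -> palindrome confirmed.
Neighbouring characters ('z' / 'y') break symmetry, so it cannot extend further.
No longer palindromic substring exists; longest length = 8

8


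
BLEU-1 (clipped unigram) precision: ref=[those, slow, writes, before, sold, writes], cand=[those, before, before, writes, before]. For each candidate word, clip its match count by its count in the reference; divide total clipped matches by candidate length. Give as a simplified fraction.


Reference word counts: {'before': 1, 'slow': 1, 'sold': 1, 'those': 1, 'writes': 2}
Checking each candidate word (with clipping):
  'those' -> in reference (ref count 1, used 1/1) -> match (matches: 1)
  'before' -> in reference (ref count 1, used 1/1) -> match (matches: 2)
  'before' -> ref count 1 already used up (1/1) -> clipped, no match (matches: 2)
  'writes' -> in reference (ref count 2, used 1/2) -> match (matches: 3)
  'before' -> ref count 1 already used up (1/1) -> clipped, no match (matches: 3)
Clipped matches: 3, Candidate length: 5
Precision = 3/5

3/5


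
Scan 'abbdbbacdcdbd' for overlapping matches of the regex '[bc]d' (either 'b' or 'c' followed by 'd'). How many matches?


Pattern: [bc]d means either 'b' or 'c' followed by 'd'.
Scanning 'abbdbbacdcdbd' position-by-position:
  Pos 0: window 'ab' -> no
  Pos 1: window 'bb' -> no
  Pos 2: window 'bd' -> MATCH
  Pos 3: window 'db' -> no
  Pos 4: window 'bb' -> no
  Pos 5: window 'ba' -> no
  Pos 6: window 'ac' -> no
  Pos 7: window 'cd' -> MATCH
  Pos 8: window 'dc' -> no
  Pos 9: window 'cd' -> MATCH
  Pos 10: window 'db' -> no
  Pos 11: window 'bd' -> MATCH
  Pos 12: window 'd' -> no
Total matches: 4

4


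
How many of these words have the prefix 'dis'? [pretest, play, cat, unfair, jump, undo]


Checking each word for prefix 'dis':
  'pretest' -> no (count: 0)
  'play' -> no (count: 0)
  'cat' -> no (count: 0)
  'unfair' -> no (count: 0)
  'jump' -> no (count: 0)
  'undo' -> no (count: 0)
Total with prefix 'dis': 0

0


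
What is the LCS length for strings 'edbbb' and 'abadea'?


DP table for LCS of 'edbbb' and 'abadea':
       a  b  a  d  e  a
    0  0  0  0  0  0  0
  e 0  0  0  0  0  1  1
  d 0  0  0  0  1  1  1
  b 0  0  1  1  1  1  1
  b 0  0  1  1  1  1  1
  b 0  0  1  1  1  1  1
LCS: 'e'
LCS length = 1

1


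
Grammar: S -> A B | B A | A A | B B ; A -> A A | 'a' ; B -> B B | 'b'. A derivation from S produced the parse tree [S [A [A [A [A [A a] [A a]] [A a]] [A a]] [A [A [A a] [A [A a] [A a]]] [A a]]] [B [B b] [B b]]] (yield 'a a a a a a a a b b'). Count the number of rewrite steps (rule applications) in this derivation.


Every bracketed nonterminal node [X ...] in the tree is produced by exactly one rule application.
Reading the tree off as a leftmost derivation:
  Step 1: S  =>  A B   (applied S -> A B)
  Step 2: A B  =>  A A B   (applied A -> A A)
  Step 3: A A B  =>  A A A B   (applied A -> A A)
  Step 4: A A A B  =>  A A A A B   (applied A -> A A)
  Step 5: A A A A B  =>  A A A A A B   (applied A -> A A)
  Step 6: A A A A A B  =>  a A A A A B   (applied A -> a)
  Step 7: a A A A A B  =>  a a A A A B   (applied A -> a)
  Step 8: a a A A A B  =>  a a a A A B   (applied A -> a)
  Step 9: a a a A A B  =>  a a a a A B   (applied A -> a)
  Step 10: a a a a A B  =>  a a a a A A B   (applied A -> A A)
  Step 11: a a a a A A B  =>  a a a a A A A B   (applied A -> A A)
  Step 12: a a a a A A A B  =>  a a a a a A A B   (applied A -> a)
  Step 13: a a a a a A A B  =>  a a a a a A A A B   (applied A -> A A)
  Step 14: a a a a a A A A B  =>  a a a a a a A A B   (applied A -> a)
  Step 15: a a a a a a A A B  =>  a a a a a a a A B   (applied A -> a)
  Step 16: a a a a a a a A B  =>  a a a a a a a a B   (applied A -> a)
  Step 17: a a a a a a a a B  =>  a a a a a a a a B B   (applied B -> B B)
  Step 18: a a a a a a a a B B  =>  a a a a a a a a b B   (applied B -> b)
  Step 19: a a a a a a a a b B  =>  a a a a a a a a b b   (applied B -> b)
Final yield: a a a a a a a a b b
Total rewrite steps: 19

19


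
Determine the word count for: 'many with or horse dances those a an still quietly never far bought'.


Counting words by splitting on spaces:
  Word 1: 'many'
  Word 2: 'with'
  Word 3: 'or'
  Word 4: 'horse'
  Word 5: 'dances'
  Word 6: 'those'
  Word 7: 'a'
  Word 8: 'an'
  Word 9: 'still'
  Word 10: 'quietly'
  Word 11: 'never'
  Word 12: 'far'
  Word 13: 'bought'
Total words: 13

13


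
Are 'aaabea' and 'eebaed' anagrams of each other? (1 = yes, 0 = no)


Sort characters of 'aaabea': 'aaaabe'
Sort characters of 'eebaed': 'abdeee'
Sorted forms differ -> they are NOT anagrams
Result: 0

0


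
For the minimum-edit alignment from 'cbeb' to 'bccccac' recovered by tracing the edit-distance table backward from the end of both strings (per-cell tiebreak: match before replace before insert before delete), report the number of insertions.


Edit distance = 6. Backtracking from cell (4, 7) with preference match > replace > insert > delete,
then listing the resulting alignment 'cbeb' -> 'bccccac' left to right:
  Step 1: insert 'b' [insertion #1]
  Step 2: insert 'c' [insertion #2]
  Step 3: insert 'c' [insertion #3]
  Step 4: keep 'c'
  Step 5: replace b->c
  Step 6: replace e->a
  Step 7: replace b->c
Total insertions: 3

3


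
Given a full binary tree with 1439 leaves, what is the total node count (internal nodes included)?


Leaf nodes (terminals): 1439
Internal nodes = n - 1 = 1439 - 1 = 1438
Total = leaves + internal = 1439 + 1438 = 2877

2877


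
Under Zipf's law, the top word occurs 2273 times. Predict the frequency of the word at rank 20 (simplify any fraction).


Zipf's law: freq(rank) = f1 / rank
f1 = 2273, rank = 20
freq = 2273 / 20
GCD(2273, 20) = 1
Simplified: 2273/20

2273/20


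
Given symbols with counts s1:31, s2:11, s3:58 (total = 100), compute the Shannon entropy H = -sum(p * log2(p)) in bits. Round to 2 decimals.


Computing entropy H = -sum(p_i * log2(p_i)):
  s1: p = 31/100 = 0.3100, -p*log2(p) = 0.5238
  s2: p = 11/100 = 0.1100, -p*log2(p) = 0.3503
  s3: p = 58/100 = 0.5800, -p*log2(p) = 0.4558
H = sum of terms = 1.3299
Rounded to 2 decimals: 1.33

1.33


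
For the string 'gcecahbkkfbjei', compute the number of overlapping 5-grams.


String 'gcecahbkkfbjei' has length L = 14.
Number of overlapping n-grams = L - n + 1
Substituting: 14 - 5 + 1 = 10

10


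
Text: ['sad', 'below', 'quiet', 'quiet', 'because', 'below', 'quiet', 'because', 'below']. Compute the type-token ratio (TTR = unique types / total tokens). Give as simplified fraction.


Tokens: 9
Unique types: ('because', 'below', 'quiet', 'sad') = 4
TTR = 4/9
Already in lowest terms.

4/9


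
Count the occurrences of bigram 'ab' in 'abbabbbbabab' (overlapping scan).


Scanning 'abbabbbbabab' for bigram 'ab':
  Position 0: 'ab' -> MATCH
  Position 1: 'bb' -> no
  Position 2: 'ba' -> no
  Position 3: 'ab' -> MATCH
  Position 4: 'bb' -> no
  Position 5: 'bb' -> no
  Position 6: 'bb' -> no
  Position 7: 'ba' -> no
  Position 8: 'ab' -> MATCH
  Position 9: 'ba' -> no
  Position 10: 'ab' -> MATCH
Total matches: 4

4


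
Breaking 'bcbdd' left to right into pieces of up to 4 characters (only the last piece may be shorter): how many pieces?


'bcbdd' has 5 characters.
Chunking with max size 4:
  Chunk 1: 'bcbd' (positions 0-3)
  Chunk 2: 'd' (positions 4-4)
Total chunks: ceil(5 / 4) = 2

2


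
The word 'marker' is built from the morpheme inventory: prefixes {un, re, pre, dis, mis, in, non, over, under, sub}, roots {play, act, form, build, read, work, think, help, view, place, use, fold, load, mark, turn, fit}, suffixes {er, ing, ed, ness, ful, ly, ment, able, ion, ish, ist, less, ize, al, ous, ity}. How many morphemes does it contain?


Segmenting 'marker' against the inventory:
  'mark' -> root (morpheme 1)
  'er' -> suffix (morpheme 2)
Total morphemes: 2

2


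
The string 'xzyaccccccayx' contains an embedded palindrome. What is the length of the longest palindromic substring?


Scanning 'xzyaccccccayx' for palindromic substrings.
Substring at positions 2-11: 'yaccccccay'.
Check: reverse('yaccccccay') = 'yaccccccay' -> palindrome confirmed.
Neighbouring characters ('z' / 'x') break symmetry, so it cannot extend further.
No longer palindromic substring exists; longest length = 10

10


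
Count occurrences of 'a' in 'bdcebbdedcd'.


Scanning 'bdcebbdedcd' for 'a':
  No matches found.
Total occurrences of 'a': 0

0


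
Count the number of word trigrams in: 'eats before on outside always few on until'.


Word trigrams from [8] words:
  Trigram 1: (eats before on)
  Trigram 2: (before on outside)
  Trigram 3: (on outside always)
  Trigram 4: (outside always few)
  Trigram 5: (always few on)
  Trigram 6: (few on until)
Total word trigrams: 8 - 2 = 6

6


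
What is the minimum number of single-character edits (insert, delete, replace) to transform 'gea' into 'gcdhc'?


Building DP table for s1='gea' (len 3) and s2='gcdhc' (len 5):
       g  c  d  h  c
    0  1  2  3  4  5
  g 1  0  1  2  3  4
  e 2  1  1  2  3  4
  a 3  2  2  2  3  4
Edit distance = dp[3][5] = 4

4


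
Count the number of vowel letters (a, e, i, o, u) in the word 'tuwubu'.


Scanning each character of 'tuwubu':
  Position 1: 't' -> consonant (running count: 0)
  Position 2: 'u' -> vowel (running count: 1)
  Position 3: 'w' -> consonant (running count: 1)
  Position 4: 'u' -> vowel (running count: 2)
  Position 5: 'b' -> consonant (running count: 2)
  Position 6: 'u' -> vowel (running count: 3)
Total vowels: 3

3


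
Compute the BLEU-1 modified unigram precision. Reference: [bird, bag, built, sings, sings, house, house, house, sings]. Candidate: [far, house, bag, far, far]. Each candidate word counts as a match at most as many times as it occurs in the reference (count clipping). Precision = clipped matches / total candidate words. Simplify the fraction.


Reference word counts: {'bag': 1, 'bird': 1, 'built': 1, 'house': 3, 'sings': 3}
Checking each candidate word (with clipping):
  'far' -> not in reference -> no match (matches: 0)
  'house' -> in reference (ref count 3, used 1/3) -> match (matches: 1)
  'bag' -> in reference (ref count 1, used 1/1) -> match (matches: 2)
  'far' -> not in reference -> no match (matches: 2)
  'far' -> not in reference -> no match (matches: 2)
Clipped matches: 2, Candidate length: 5
Precision = 2/5

2/5


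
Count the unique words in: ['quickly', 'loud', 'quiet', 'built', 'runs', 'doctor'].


Listing all tokens and tracking unique types:
  Token 1: 'quickly' -> NEW (unique so far: 1)
  Token 2: 'loud' -> NEW (unique so far: 2)
  Token 3: 'quiet' -> NEW (unique so far: 3)
  Token 4: 'built' -> NEW (unique so far: 4)
  Token 5: 'runs' -> NEW (unique so far: 5)
  Token 6: 'doctor' -> NEW (unique so far: 6)
Unique types: ('built', 'doctor', 'loud', 'quickly', 'quiet', 'runs')
Vocabulary size: 6

6


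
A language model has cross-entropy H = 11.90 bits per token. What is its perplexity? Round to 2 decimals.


Perplexity formula: PP = 2^H
H = 11.90
PP = 2^11.90
Decompose: 2^11.90 = 2^11 * 2^0.90
2^11 = 2048, 2^0.90 ~ 1.8660660
PP ~ 2048 * 1.8660660 = 3821.7031680
Rounded to 2 decimals: 3821.70

3821.70


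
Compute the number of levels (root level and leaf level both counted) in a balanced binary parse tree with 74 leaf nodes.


In a balanced binary tree with n leaves the deepest leaf is ceil(log2(n)) edges below the root,
so counting node levels inclusive of root and leaves gives ceil(log2(n)) + 1 levels.
log2(74) = 6.2095
ceil(6.2095) = 7
levels = 7 + 1 = 8

8


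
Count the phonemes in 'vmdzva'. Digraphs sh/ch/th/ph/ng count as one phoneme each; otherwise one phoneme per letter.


Parsing 'vmdzva' greedily, digraphs first:
  'v' -> consonant phoneme (phonemes so far: 1)
  'm' -> consonant phoneme (phonemes so far: 2)
  'd' -> consonant phoneme (phonemes so far: 3)
  'z' -> consonant phoneme (phonemes so far: 4)
  'v' -> consonant phoneme (phonemes so far: 5)
  'a' -> vowel phoneme (phonemes so far: 6)
Total phonemes: 6

6


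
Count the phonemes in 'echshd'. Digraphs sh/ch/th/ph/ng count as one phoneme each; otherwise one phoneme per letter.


Parsing 'echshd' greedily, digraphs first:
  'e' -> vowel phoneme (phonemes so far: 1)
  'ch' -> digraph (1 consonant phoneme) (phonemes so far: 2)
  'sh' -> digraph (1 consonant phoneme) (phonemes so far: 3)
  'd' -> consonant phoneme (phonemes so far: 4)
Total phonemes: 4

4


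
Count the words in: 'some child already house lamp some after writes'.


Counting words by splitting on spaces:
  Word 1: 'some'
  Word 2: 'child'
  Word 3: 'already'
  Word 4: 'house'
  Word 5: 'lamp'
  Word 6: 'some'
  Word 7: 'after'
  Word 8: 'writes'
Total words: 8

8


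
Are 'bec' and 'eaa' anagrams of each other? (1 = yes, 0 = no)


Sort characters of 'bec': 'bce'
Sort characters of 'eaa': 'aae'
Sorted forms differ -> they are NOT anagrams
Result: 0

0


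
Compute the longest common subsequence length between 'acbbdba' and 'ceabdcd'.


DP table for LCS of 'acbbdba' and 'ceabdcd':
       c  e  a  b  d  c  d
    0  0  0  0  0  0  0  0
  a 0  0  0  1  1  1  1  1
  c 0  1  1  1  1  1  2  2
  b 0  1  1  1  2  2  2  2
  b 0  1  1  1  2  2  2  2
  d 0  1  1  1  2  3  3  3
  b 0  1  1  1  2  3  3  3
  a 0  1  1  2  2  3  3  3
LCS: 'acd'
LCS length = 3

3


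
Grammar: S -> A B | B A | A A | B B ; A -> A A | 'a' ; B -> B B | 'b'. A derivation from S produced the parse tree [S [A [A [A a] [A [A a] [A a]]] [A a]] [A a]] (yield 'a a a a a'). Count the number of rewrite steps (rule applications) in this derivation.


Every bracketed nonterminal node [X ...] in the tree is produced by exactly one rule application.
Reading the tree off as a leftmost derivation:
  Step 1: S  =>  A A   (applied S -> A A)
  Step 2: A A  =>  A A A   (applied A -> A A)
  Step 3: A A A  =>  A A A A   (applied A -> A A)
  Step 4: A A A A  =>  a A A A   (applied A -> a)
  Step 5: a A A A  =>  a A A A A   (applied A -> A A)
  Step 6: a A A A A  =>  a a A A A   (applied A -> a)
  Step 7: a a A A A  =>  a a a A A   (applied A -> a)
  Step 8: a a a A A  =>  a a a a A   (applied A -> a)
  Step 9: a a a a A  =>  a a a a a   (applied A -> a)
Final yield: a a a a a
Total rewrite steps: 9

9


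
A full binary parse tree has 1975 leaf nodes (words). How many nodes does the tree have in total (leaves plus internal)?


Leaf nodes (terminals): 1975
Internal nodes = n - 1 = 1975 - 1 = 1974
Total = leaves + internal = 1975 + 1974 = 3949

3949


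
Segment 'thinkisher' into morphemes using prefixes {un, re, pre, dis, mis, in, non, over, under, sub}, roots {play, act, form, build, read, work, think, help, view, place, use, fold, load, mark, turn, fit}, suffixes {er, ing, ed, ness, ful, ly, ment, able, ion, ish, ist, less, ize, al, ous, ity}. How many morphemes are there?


Segmenting 'thinkisher' against the inventory:
  'think' -> root (morpheme 1)
  'ish' -> suffix (morpheme 2)
  'er' -> suffix (morpheme 3)
Total morphemes: 3

3


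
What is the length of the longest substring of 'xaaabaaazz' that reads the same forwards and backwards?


Scanning 'xaaabaaazz' for palindromic substrings.
Substring at positions 1-7: 'aaabaaa'.
Check: reverse('aaabaaa') = 'aaabaaa' -> palindrome confirmed.
Neighbouring characters ('x' / 'z') break symmetry, so it cannot extend further.
No longer palindromic substring exists; longest length = 7

7


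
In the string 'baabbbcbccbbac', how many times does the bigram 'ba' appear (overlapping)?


Scanning 'baabbbcbccbbac' for bigram 'ba':
  Position 0: 'ba' -> MATCH
  Position 1: 'aa' -> no
  Position 2: 'ab' -> no
  Position 3: 'bb' -> no
  Position 4: 'bb' -> no
  Position 5: 'bc' -> no
  Position 6: 'cb' -> no
  Position 7: 'bc' -> no
  Position 8: 'cc' -> no
  Position 9: 'cb' -> no
  Position 10: 'bb' -> no
  Position 11: 'ba' -> MATCH
  Position 12: 'ac' -> no
Total matches: 2

2


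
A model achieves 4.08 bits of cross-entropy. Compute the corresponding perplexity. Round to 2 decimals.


Perplexity formula: PP = 2^H
H = 4.08
PP = 2^4.08
Decompose: 2^4.08 = 2^4 * 2^0.08
2^4 = 16, 2^0.08 ~ 1.0570180
PP ~ 16 * 1.0570180 = 16.9122880
Rounded to 2 decimals: 16.91

16.91


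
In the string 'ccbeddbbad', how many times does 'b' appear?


Scanning 'ccbeddbbad' for 'b':
  Position 2: 'b' -> MATCH (count: 1)
  Position 6: 'b' -> MATCH (count: 2)
  Position 7: 'b' -> MATCH (count: 3)
Total occurrences of 'b': 3

3


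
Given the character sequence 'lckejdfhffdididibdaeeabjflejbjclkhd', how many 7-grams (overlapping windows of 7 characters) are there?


String 'lckejdfhffdididibdaeeabjflejbjclkhd' has length L = 35.
Number of overlapping n-grams = L - n + 1
Substituting: 35 - 7 + 1 = 29

29


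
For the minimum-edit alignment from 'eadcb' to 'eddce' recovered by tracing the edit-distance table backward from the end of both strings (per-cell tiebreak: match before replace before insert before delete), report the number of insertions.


Edit distance = 2. Backtracking from cell (5, 5) with preference match > replace > insert > delete,
then listing the resulting alignment 'eadcb' -> 'eddce' left to right:
  Step 1: keep 'e'
  Step 2: replace a->d
  Step 3: keep 'd'
  Step 4: keep 'c'
  Step 5: replace b->e
Total insertions: 0

0


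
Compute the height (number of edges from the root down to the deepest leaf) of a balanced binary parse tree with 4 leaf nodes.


In a balanced binary tree with n leaves the deepest leaf is ceil(log2(n)) edges below the root.
log2(4) = 2.0000
ceil(2.0000) = 2
height (edges) = 2

2


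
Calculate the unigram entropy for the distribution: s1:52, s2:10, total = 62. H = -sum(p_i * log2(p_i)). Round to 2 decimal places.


Computing entropy H = -sum(p_i * log2(p_i)):
  s1: p = 52/62 = 0.8387, -p*log2(p) = 0.2128
  s2: p = 10/62 = 0.1613, -p*log2(p) = 0.4246
H = sum of terms = 0.6374
Rounded to 2 decimals: 0.64

0.64


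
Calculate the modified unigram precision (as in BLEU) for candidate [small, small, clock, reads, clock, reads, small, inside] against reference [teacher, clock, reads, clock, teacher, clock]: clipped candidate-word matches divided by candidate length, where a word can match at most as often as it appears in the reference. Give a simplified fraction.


Reference word counts: {'clock': 3, 'reads': 1, 'teacher': 2}
Checking each candidate word (with clipping):
  'small' -> not in reference -> no match (matches: 0)
  'small' -> not in reference -> no match (matches: 0)
  'clock' -> in reference (ref count 3, used 1/3) -> match (matches: 1)
  'reads' -> in reference (ref count 1, used 1/1) -> match (matches: 2)
  'clock' -> in reference (ref count 3, used 2/3) -> match (matches: 3)
  'reads' -> ref count 1 already used up (1/1) -> clipped, no match (matches: 3)
  'small' -> not in reference -> no match (matches: 3)
  'inside' -> not in reference -> no match (matches: 3)
Clipped matches: 3, Candidate length: 8
Precision = 3/8

3/8


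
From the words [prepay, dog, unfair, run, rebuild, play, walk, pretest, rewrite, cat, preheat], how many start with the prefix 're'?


Checking each word for prefix 're':
  'prepay' -> no (count: 0)
  'dog' -> no (count: 0)
  'unfair' -> no (count: 0)
  'run' -> no (count: 0)
  'rebuild' -> YES, starts with 're' (count: 1)
  'play' -> no (count: 1)
  'walk' -> no (count: 1)
  'pretest' -> no (count: 1)
  'rewrite' -> YES, starts with 're' (count: 2)
  'cat' -> no (count: 2)
  'preheat' -> no (count: 2)
Total with prefix 're': 2

2


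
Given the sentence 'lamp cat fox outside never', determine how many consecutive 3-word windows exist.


Word trigrams from [5] words:
  Trigram 1: (lamp cat fox)
  Trigram 2: (cat fox outside)
  Trigram 3: (fox outside never)
Total word trigrams: 5 - 2 = 3

3


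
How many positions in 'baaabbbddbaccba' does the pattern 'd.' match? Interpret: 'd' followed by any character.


Pattern: d. means 'd' followed by any character.
Scanning 'baaabbbddbaccba' position-by-position:
  Pos 0: window 'ba' -> no
  Pos 1: window 'aa' -> no
  Pos 2: window 'aa' -> no
  Pos 3: window 'ab' -> no
  Pos 4: window 'bb' -> no
  Pos 5: window 'bb' -> no
  Pos 6: window 'bd' -> no
  Pos 7: window 'dd' -> MATCH
  Pos 8: window 'db' -> MATCH
  Pos 9: window 'ba' -> no
  Pos 10: window 'ac' -> no
  Pos 11: window 'cc' -> no
  Pos 12: window 'cb' -> no
  Pos 13: window 'ba' -> no
  Pos 14: window 'a' -> no
Total matches: 2

2


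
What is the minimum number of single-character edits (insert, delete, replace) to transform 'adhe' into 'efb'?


Building DP table for s1='adhe' (len 4) and s2='efb' (len 3):
       e  f  b
    0  1  2  3
  a 1  1  2  3
  d 2  2  2  3
  h 3  3  3  3
  e 4  3  4  4
Edit distance = dp[4][3] = 4

4


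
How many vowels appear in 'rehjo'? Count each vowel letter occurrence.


Scanning each character of 'rehjo':
  Position 1: 'r' -> consonant (running count: 0)
  Position 2: 'e' -> vowel (running count: 1)
  Position 3: 'h' -> consonant (running count: 1)
  Position 4: 'j' -> consonant (running count: 1)
  Position 5: 'o' -> vowel (running count: 2)
Total vowels: 2

2


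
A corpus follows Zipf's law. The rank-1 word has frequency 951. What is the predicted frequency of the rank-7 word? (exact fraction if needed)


Zipf's law: freq(rank) = f1 / rank
f1 = 951, rank = 7
freq = 951 / 7
GCD(951, 7) = 1
Simplified: 951/7

951/7


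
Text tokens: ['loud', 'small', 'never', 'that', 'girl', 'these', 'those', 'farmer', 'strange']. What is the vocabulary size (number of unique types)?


Listing all tokens and tracking unique types:
  Token 1: 'loud' -> NEW (unique so far: 1)
  Token 2: 'small' -> NEW (unique so far: 2)
  Token 3: 'never' -> NEW (unique so far: 3)
  Token 4: 'that' -> NEW (unique so far: 4)
  Token 5: 'girl' -> NEW (unique so far: 5)
  Token 6: 'these' -> NEW (unique so far: 6)
  Token 7: 'those' -> NEW (unique so far: 7)
  Token 8: 'farmer' -> NEW (unique so far: 8)
  Token 9: 'strange' -> NEW (unique so far: 9)
Unique types: ('farmer', 'girl', 'loud', 'never', 'small', 'strange', 'that', 'these', 'those')
Vocabulary size: 9

9


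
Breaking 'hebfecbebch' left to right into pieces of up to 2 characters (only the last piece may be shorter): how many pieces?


'hebfecbebch' has 11 characters.
Chunking with max size 2:
  Chunk 1: 'he' (positions 0-1)
  Chunk 2: 'bf' (positions 2-3)
  Chunk 3: 'ec' (positions 4-5)
  Chunk 4: 'be' (positions 6-7)
  Chunk 5: 'bc' (positions 8-9)
  Chunk 6: 'h' (positions 10-10)
Total chunks: ceil(11 / 2) = 6

6


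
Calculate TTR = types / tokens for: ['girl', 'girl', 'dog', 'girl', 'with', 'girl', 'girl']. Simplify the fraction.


Tokens: 7
Unique types: ('dog', 'girl', 'with') = 3
TTR = 3/7
Already in lowest terms.

3/7


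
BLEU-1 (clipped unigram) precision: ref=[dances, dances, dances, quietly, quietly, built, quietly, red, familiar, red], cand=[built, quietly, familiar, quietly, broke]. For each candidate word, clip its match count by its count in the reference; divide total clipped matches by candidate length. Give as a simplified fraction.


Reference word counts: {'built': 1, 'dances': 3, 'familiar': 1, 'quietly': 3, 'red': 2}
Checking each candidate word (with clipping):
  'built' -> in reference (ref count 1, used 1/1) -> match (matches: 1)
  'quietly' -> in reference (ref count 3, used 1/3) -> match (matches: 2)
  'familiar' -> in reference (ref count 1, used 1/1) -> match (matches: 3)
  'quietly' -> in reference (ref count 3, used 2/3) -> match (matches: 4)
  'broke' -> not in reference -> no match (matches: 4)
Clipped matches: 4, Candidate length: 5
Precision = 4/5

4/5


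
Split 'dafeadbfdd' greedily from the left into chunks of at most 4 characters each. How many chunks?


'dafeadbfdd' has 10 characters.
Chunking with max size 4:
  Chunk 1: 'dafe' (positions 0-3)
  Chunk 2: 'adbf' (positions 4-7)
  Chunk 3: 'dd' (positions 8-9)
Total chunks: ceil(10 / 4) = 3

3


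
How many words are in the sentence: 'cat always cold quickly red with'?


Counting words by splitting on spaces:
  Word 1: 'cat'
  Word 2: 'always'
  Word 3: 'cold'
  Word 4: 'quickly'
  Word 5: 'red'
  Word 6: 'with'
Total words: 6

6


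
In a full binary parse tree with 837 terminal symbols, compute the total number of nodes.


Leaf nodes (terminals): 837
Internal nodes = n - 1 = 837 - 1 = 836
Total = leaves + internal = 837 + 836 = 1673

1673


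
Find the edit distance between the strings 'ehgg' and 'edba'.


Building DP table for s1='ehgg' (len 4) and s2='edba' (len 4):
       e  d  b  a
    0  1  2  3  4
  e 1  0  1  2  3
  h 2  1  1  2  3
  g 3  2  2  2  3
  g 4  3  3  3  3
Edit distance = dp[4][4] = 3

3


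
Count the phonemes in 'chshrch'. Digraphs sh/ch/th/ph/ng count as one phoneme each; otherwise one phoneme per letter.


Parsing 'chshrch' greedily, digraphs first:
  'ch' -> digraph (1 consonant phoneme) (phonemes so far: 1)
  'sh' -> digraph (1 consonant phoneme) (phonemes so far: 2)
  'r' -> consonant phoneme (phonemes so far: 3)
  'ch' -> digraph (1 consonant phoneme) (phonemes so far: 4)
Total phonemes: 4

4


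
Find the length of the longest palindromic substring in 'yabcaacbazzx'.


Scanning 'yabcaacbazzx' for palindromic substrings.
Substring at positions 1-8: 'abcaacba'.
Check: reverse('abcaacba') = 'abcaacba' -> palindrome confirmed.
Neighbouring characters ('y' / 'z') break symmetry, so it cannot extend further.
No longer palindromic substring exists; longest length = 8

8


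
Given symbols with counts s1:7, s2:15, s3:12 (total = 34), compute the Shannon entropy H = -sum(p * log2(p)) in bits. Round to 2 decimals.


Computing entropy H = -sum(p_i * log2(p_i)):
  s1: p = 7/34 = 0.2059, -p*log2(p) = 0.4694
  s2: p = 15/34 = 0.4412, -p*log2(p) = 0.5208
  s3: p = 12/34 = 0.3529, -p*log2(p) = 0.5303
H = sum of terms = 1.5205
Rounded to 2 decimals: 1.52

1.52


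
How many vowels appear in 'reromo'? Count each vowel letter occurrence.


Scanning each character of 'reromo':
  Position 1: 'r' -> consonant (running count: 0)
  Position 2: 'e' -> vowel (running count: 1)
  Position 3: 'r' -> consonant (running count: 1)
  Position 4: 'o' -> vowel (running count: 2)
  Position 5: 'm' -> consonant (running count: 2)
  Position 6: 'o' -> vowel (running count: 3)
Total vowels: 3

3


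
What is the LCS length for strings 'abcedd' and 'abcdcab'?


DP table for LCS of 'abcedd' and 'abcdcab':
       a  b  c  d  c  a  b
    0  0  0  0  0  0  0  0
  a 0  1  1  1  1  1  1  1
  b 0  1  2  2  2  2  2  2
  c 0  1  2  3  3  3  3  3
  e 0  1  2  3  3  3  3  3
  d 0  1  2  3  4  4  4  4
  d 0  1  2  3  4  4  4  4
LCS: 'abcd'
LCS length = 4

4


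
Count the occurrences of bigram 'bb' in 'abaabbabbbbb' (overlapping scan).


Scanning 'abaabbabbbbb' for bigram 'bb':
  Position 0: 'ab' -> no
  Position 1: 'ba' -> no
  Position 2: 'aa' -> no
  Position 3: 'ab' -> no
  Position 4: 'bb' -> MATCH
  Position 5: 'ba' -> no
  Position 6: 'ab' -> no
  Position 7: 'bb' -> MATCH
  Position 8: 'bb' -> MATCH
  Position 9: 'bb' -> MATCH
  Position 10: 'bb' -> MATCH
Total matches: 5

5


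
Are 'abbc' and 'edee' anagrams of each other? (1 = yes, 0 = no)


Sort characters of 'abbc': 'abbc'
Sort characters of 'edee': 'deee'
Sorted forms differ -> they are NOT anagrams
Result: 0

0


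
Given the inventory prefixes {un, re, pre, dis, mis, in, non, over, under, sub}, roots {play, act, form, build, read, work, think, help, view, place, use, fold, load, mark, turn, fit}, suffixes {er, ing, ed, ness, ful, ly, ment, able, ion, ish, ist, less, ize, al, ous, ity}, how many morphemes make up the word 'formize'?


Segmenting 'formize' against the inventory:
  'form' -> root (morpheme 1)
  'ize' -> suffix (morpheme 2)
Total morphemes: 2

2


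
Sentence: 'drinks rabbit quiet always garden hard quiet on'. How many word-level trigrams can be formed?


Word trigrams from [8] words:
  Trigram 1: (drinks rabbit quiet)
  Trigram 2: (rabbit quiet always)
  Trigram 3: (quiet always garden)
  Trigram 4: (always garden hard)
  Trigram 5: (garden hard quiet)
  Trigram 6: (hard quiet on)
Total word trigrams: 8 - 2 = 6

6


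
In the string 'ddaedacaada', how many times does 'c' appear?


Scanning 'ddaedacaada' for 'c':
  Position 6: 'c' -> MATCH (count: 1)
Total occurrences of 'c': 1

1


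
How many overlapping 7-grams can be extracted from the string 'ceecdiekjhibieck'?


String 'ceecdiekjhibieck' has length L = 16.
Number of overlapping n-grams = L - n + 1
Substituting: 16 - 7 + 1 = 10

10


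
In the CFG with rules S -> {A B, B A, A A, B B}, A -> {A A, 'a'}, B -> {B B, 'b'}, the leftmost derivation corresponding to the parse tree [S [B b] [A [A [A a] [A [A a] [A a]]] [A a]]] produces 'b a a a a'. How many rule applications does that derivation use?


Every bracketed nonterminal node [X ...] in the tree is produced by exactly one rule application.
Reading the tree off as a leftmost derivation:
  Step 1: S  =>  B A   (applied S -> B A)
  Step 2: B A  =>  b A   (applied B -> b)
  Step 3: b A  =>  b A A   (applied A -> A A)
  Step 4: b A A  =>  b A A A   (applied A -> A A)
  Step 5: b A A A  =>  b a A A   (applied A -> a)
  Step 6: b a A A  =>  b a A A A   (applied A -> A A)
  Step 7: b a A A A  =>  b a a A A   (applied A -> a)
  Step 8: b a a A A  =>  b a a a A   (applied A -> a)
  Step 9: b a a a A  =>  b a a a a   (applied A -> a)
Final yield: b a a a a
Total rewrite steps: 9

9


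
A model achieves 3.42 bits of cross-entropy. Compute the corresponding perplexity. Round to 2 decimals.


Perplexity formula: PP = 2^H
H = 3.42
PP = 2^3.42
Decompose: 2^3.42 = 2^3 * 2^0.42
2^3 = 8, 2^0.42 ~ 1.3379276
PP ~ 8 * 1.3379276 = 10.7034208
Rounded to 2 decimals: 10.70

10.70


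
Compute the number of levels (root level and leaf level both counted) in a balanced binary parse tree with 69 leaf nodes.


In a balanced binary tree with n leaves the deepest leaf is ceil(log2(n)) edges below the root,
so counting node levels inclusive of root and leaves gives ceil(log2(n)) + 1 levels.
log2(69) = 6.1085
ceil(6.1085) = 7
levels = 7 + 1 = 8

8


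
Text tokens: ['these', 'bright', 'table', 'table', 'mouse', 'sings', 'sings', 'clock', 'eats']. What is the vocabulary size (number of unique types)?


Listing all tokens and tracking unique types:
  Token 1: 'these' -> NEW (unique so far: 1)
  Token 2: 'bright' -> NEW (unique so far: 2)
  Token 3: 'table' -> NEW (unique so far: 3)
  Token 4: 'table' -> duplicate (unique so far: 3)
  Token 5: 'mouse' -> NEW (unique so far: 4)
  Token 6: 'sings' -> NEW (unique so far: 5)
  Token 7: 'sings' -> duplicate (unique so far: 5)
  Token 8: 'clock' -> NEW (unique so far: 6)
  Token 9: 'eats' -> NEW (unique so far: 7)
Unique types: ('bright', 'clock', 'eats', 'mouse', 'sings', 'table', 'these')
Vocabulary size: 7

7


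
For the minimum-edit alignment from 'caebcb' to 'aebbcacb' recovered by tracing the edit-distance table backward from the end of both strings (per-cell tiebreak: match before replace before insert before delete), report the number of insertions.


Edit distance = 4. Backtracking from cell (6, 8) with preference match > replace > insert > delete,
then listing the resulting alignment 'caebcb' -> 'aebbcacb' left to right:
  Step 1: delete 'c'
  Step 2: keep 'a'
  Step 3: keep 'e'
  Step 4: insert 'b' [insertion #1]
  Step 5: keep 'b'
  Step 6: insert 'c' [insertion #2]
  Step 7: insert 'a' [insertion #3]
  Step 8: keep 'c'
  Step 9: keep 'b'
Total insertions: 3

3


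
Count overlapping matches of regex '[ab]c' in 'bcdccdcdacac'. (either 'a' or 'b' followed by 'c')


Pattern: [ab]c means either 'a' or 'b' followed by 'c'.
Scanning 'bcdccdcdacac' position-by-position:
  Pos 0: window 'bc' -> MATCH
  Pos 1: window 'cd' -> no
  Pos 2: window 'dc' -> no
  Pos 3: window 'cc' -> no
  Pos 4: window 'cd' -> no
  Pos 5: window 'dc' -> no
  Pos 6: window 'cd' -> no
  Pos 7: window 'da' -> no
  Pos 8: window 'ac' -> MATCH
  Pos 9: window 'ca' -> no
  Pos 10: window 'ac' -> MATCH
  Pos 11: window 'c' -> no
Total matches: 3

3


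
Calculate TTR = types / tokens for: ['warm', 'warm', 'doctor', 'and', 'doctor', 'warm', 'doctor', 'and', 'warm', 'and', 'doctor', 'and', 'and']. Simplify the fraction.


Tokens: 13
Unique types: ('and', 'doctor', 'warm') = 3
TTR = 3/13
Already in lowest terms.

3/13


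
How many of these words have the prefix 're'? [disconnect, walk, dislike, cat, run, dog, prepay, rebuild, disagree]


Checking each word for prefix 're':
  'disconnect' -> no (count: 0)
  'walk' -> no (count: 0)
  'dislike' -> no (count: 0)
  'cat' -> no (count: 0)
  'run' -> no (count: 0)
  'dog' -> no (count: 0)
  'prepay' -> no (count: 0)
  'rebuild' -> YES, starts with 're' (count: 1)
  'disagree' -> no (count: 1)
Total with prefix 're': 1

1


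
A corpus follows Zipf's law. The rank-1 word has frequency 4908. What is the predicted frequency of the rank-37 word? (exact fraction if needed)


Zipf's law: freq(rank) = f1 / rank
f1 = 4908, rank = 37
freq = 4908 / 37
GCD(4908, 37) = 1
Simplified: 4908/37

4908/37


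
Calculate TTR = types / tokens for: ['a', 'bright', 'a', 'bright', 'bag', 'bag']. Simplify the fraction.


Tokens: 6
Unique types: ('a', 'bag', 'bright') = 3
TTR = 3/6
Simplify: divide both by 3 -> 1/2
TTR = 1/2

1/2


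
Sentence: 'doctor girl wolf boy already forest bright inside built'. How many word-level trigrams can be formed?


Word trigrams from [9] words:
  Trigram 1: (doctor girl wolf)
  Trigram 2: (girl wolf boy)
  Trigram 3: (wolf boy already)
  Trigram 4: (boy already forest)
  Trigram 5: (already forest bright)
  Trigram 6: (forest bright inside)
  Trigram 7: (bright inside built)
Total word trigrams: 9 - 2 = 7

7


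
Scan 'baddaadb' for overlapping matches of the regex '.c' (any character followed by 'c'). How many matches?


Pattern: .c means any character followed by 'c'.
Scanning 'baddaadb' position-by-position:
  Pos 0: window 'ba' -> no
  Pos 1: window 'ad' -> no
  Pos 2: window 'dd' -> no
  Pos 3: window 'da' -> no
  Pos 4: window 'aa' -> no
  Pos 5: window 'ad' -> no
  Pos 6: window 'db' -> no
  Pos 7: window 'b' -> no
Total matches: 0

0


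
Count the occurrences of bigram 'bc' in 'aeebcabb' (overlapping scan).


Scanning 'aeebcabb' for bigram 'bc':
  Position 0: 'ae' -> no
  Position 1: 'ee' -> no
  Position 2: 'eb' -> no
  Position 3: 'bc' -> MATCH
  Position 4: 'ca' -> no
  Position 5: 'ab' -> no
  Position 6: 'bb' -> no
Total matches: 1

1


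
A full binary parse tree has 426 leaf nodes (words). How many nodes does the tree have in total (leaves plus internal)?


Leaf nodes (terminals): 426
Internal nodes = n - 1 = 426 - 1 = 425
Total = leaves + internal = 426 + 425 = 851

851


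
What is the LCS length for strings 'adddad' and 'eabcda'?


DP table for LCS of 'adddad' and 'eabcda':
       e  a  b  c  d  a
    0  0  0  0  0  0  0
  a 0  0  1  1  1  1  1
  d 0  0  1  1  1  2  2
  d 0  0  1  1  1  2  2
  d 0  0  1  1  1  2  2
  a 0  0  1  1  1  2  3
  d 0  0  1  1  1  2  3
LCS: 'ada'
LCS length = 3

3


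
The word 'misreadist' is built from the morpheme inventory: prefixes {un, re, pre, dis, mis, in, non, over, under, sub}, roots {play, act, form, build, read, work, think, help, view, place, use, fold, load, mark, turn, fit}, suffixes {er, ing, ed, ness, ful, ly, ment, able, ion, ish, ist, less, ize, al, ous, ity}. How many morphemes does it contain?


Segmenting 'misreadist' against the inventory:
  'mis' -> prefix (morpheme 1)
  'read' -> root (morpheme 2)
  'ist' -> suffix (morpheme 3)
Total morphemes: 3

3


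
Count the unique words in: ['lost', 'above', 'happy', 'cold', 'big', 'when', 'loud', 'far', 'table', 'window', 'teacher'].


Listing all tokens and tracking unique types:
  Token 1: 'lost' -> NEW (unique so far: 1)
  Token 2: 'above' -> NEW (unique so far: 2)
  Token 3: 'happy' -> NEW (unique so far: 3)
  Token 4: 'cold' -> NEW (unique so far: 4)
  Token 5: 'big' -> NEW (unique so far: 5)
  Token 6: 'when' -> NEW (unique so far: 6)
  Token 7: 'loud' -> NEW (unique so far: 7)
  Token 8: 'far' -> NEW (unique so far: 8)
  Token 9: 'table' -> NEW (unique so far: 9)
  Token 10: 'window' -> NEW (unique so far: 10)
  Token 11: 'teacher' -> NEW (unique so far: 11)
Unique types: ('above', 'big', 'cold', 'far', 'happy', 'lost', 'loud', 'table', 'teacher', 'when', 'window')
Vocabulary size: 11

11
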